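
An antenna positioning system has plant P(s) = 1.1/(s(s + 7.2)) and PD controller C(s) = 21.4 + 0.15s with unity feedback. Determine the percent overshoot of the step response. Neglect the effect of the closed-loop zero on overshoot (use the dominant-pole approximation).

2.57%

Forward path: (21.4 + 0.15s)·1.1/(s(s+7.2)). The closed-loop characteristic equation is s² + (7.2 + 1.1·0.15)s + 1.1·21.4 = 0.
That is s² + 7.365s + 23.54 = 0, so ω_n = 4.852 rad/s and ζ = 7.365/(2·4.852) = 0.759.
%OS = 100·exp(−πζ/√(1−ζ²)) = 2.57%.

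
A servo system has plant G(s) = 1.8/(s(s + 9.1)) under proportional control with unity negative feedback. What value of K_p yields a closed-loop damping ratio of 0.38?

Closed-loop characteristic equation: s² + 9.1s + K_p·1.8 = 0.
So ω_n = √(1.8K_p) and 2ζω_n = 9.1, giving ζ = 9.1/(2√(1.8K_p)).
Setting ζ = 0.38: √(1.8K_p) = 9.1/(2·0.38) = 11.97, so K_p = 143.4/1.8 = 79.6.

K_p = 79.6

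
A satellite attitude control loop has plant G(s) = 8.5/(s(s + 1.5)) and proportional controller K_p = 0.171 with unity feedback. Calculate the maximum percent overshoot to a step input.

8.24%

The closed-loop denominator s² + 1.5s + 1.454 gives ω_n = √1.454 = 1.206 and ζ = 1.5/(2ω_n) = 0.6221.
%OS = 100·exp(−πζ/√(1−ζ²)) = 100·exp(−π·0.6221/√0.613) = 8.24%.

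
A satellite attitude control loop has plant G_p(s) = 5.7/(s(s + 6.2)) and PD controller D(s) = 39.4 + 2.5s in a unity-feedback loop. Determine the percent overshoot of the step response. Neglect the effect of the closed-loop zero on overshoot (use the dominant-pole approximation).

Forward path: (39.4 + 2.5s)·5.7/(s(s+6.2)). The closed-loop characteristic equation is s² + (6.2 + 5.7·2.5)s + 5.7·39.4 = 0.
That is s² + 20.45s + 224.6 = 0, so ω_n = 14.99 rad/s and ζ = 20.45/(2·14.99) = 0.6823.
%OS = 100·exp(−πζ/√(1−ζ²)) = 5.33%.

5.33%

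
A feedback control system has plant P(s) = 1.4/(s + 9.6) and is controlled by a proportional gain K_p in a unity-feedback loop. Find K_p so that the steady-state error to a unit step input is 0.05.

K_p = 130

Steady-state error for a unit step on this type-0 loop is 1/(1 + K_p·P(0)).
P(0) = 0.1458. Require 1/(1 + K_p·0.1458) = 0.05, so 1 + 0.1458·K_p = 20.
K_p = (20 − 1)/0.1458 = 130.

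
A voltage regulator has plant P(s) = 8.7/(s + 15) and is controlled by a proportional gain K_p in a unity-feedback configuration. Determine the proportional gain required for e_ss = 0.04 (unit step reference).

K_p = 41.4

For a type-0 loop with proportional control, e_ss = 1/(1 + K_p·P(0)).
P(0) = 0.58. Require 1/(1 + K_p·0.58) = 0.04, so 1 + 0.58·K_p = 25.
K_p = (25 − 1)/0.58 = 41.4.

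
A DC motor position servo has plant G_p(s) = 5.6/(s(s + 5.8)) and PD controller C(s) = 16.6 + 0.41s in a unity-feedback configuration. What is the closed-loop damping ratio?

ζ = 0.42

Forward path: (16.6 + 0.41s)·5.6/(s(s+5.8)). The closed-loop characteristic equation is s² + (5.8 + 5.6·0.41)s + 5.6·16.6 = 0.
That is s² + 8.096s + 92.96 = 0, so ω_n = 9.642 rad/s and ζ = 8.096/(2·9.642) = 0.4198.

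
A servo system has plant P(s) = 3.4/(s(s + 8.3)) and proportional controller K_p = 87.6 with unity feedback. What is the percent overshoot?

The closed-loop denominator s² + 8.3s + 297.8 gives ω_n = √297.8 = 17.26 and ζ = 8.3/(2ω_n) = 0.2405.
%OS = 100·exp(−πζ/√(1−ζ²)) = 100·exp(−π·0.2405/√0.9422) = 45.9%.

45.9%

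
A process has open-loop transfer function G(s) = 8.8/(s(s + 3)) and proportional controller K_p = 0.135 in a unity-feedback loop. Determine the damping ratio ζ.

With unity feedback the closed-loop characteristic equation is s² + 3s + 0.135·8.8 = s² + 3s + 1.188 = 0.
Matching s² + 2ζω_n s + ω_n²: ω_n = √1.188 = 1.09 rad/s and 2ζω_n = 3, so ζ = 3/(2·1.09) = 1.38.

ζ = 1.38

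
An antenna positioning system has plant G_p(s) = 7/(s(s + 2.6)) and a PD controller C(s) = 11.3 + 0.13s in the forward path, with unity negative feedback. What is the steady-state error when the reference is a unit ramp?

0.0329

The loop has one pole at the origin (type 1). Velocity error constant K_v = lim_{s→0} s·C(s)G_p(s) = 11.3·7/2.6 = 30.42.
Steady-state error to a unit ramp: e_ss = 1/K_v = 0.0329.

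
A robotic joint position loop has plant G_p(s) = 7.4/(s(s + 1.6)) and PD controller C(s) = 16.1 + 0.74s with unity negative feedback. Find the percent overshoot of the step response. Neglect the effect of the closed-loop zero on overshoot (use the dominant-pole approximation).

Forward path: (16.1 + 0.74s)·7.4/(s(s+1.6)). The closed-loop characteristic equation is s² + (1.6 + 7.4·0.74)s + 7.4·16.1 = 0.
That is s² + 7.076s + 119.1 = 0, so ω_n = 10.92 rad/s and ζ = 7.076/(2·10.92) = 0.3241.
%OS = 100·exp(−πζ/√(1−ζ²)) = 34.1%.

34.1%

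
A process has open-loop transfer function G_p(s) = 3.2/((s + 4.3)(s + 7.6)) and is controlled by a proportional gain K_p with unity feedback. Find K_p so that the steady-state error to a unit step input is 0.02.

The loop is type 0, so e_ss(step) = 1/(1 + K_pos) with K_pos = K_p·G_p(0).
G_p(0) = 0.09792. Require 1/(1 + K_p·0.09792) = 0.02, so 1 + 0.09792·K_p = 50.
K_p = (50 − 1)/0.09792 = 500.

K_p = 500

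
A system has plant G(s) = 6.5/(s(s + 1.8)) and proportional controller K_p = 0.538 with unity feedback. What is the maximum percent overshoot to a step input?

17.8%

From 1 + K_pG(s) = 0: s² + 1.8s + 3.497 = 0 ⇒ ω_n = 1.87, ζ = 0.4813.
%OS = 100·exp(−πζ/√(1−ζ²)) = 100·exp(−π·0.4813/√0.7684) = 17.8%.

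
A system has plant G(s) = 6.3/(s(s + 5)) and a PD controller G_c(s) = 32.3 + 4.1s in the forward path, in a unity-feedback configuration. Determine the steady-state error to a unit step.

The open loop G_c(s)G(s) has a pole at the origin (type 1), so the static position error constant is infinite and e_ss = 1/(1+∞) = 0.

0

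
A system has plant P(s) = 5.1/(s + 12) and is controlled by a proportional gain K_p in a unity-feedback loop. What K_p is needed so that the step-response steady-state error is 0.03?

K_p = 76.1

The loop is type 0, so e_ss(step) = 1/(1 + K_pos) with K_pos = K_p·P(0).
P(0) = 0.425. Require 1/(1 + K_p·0.425) = 0.03, so 1 + 0.425·K_p = 33.33.
K_p = (33.33 − 1)/0.425 = 76.1.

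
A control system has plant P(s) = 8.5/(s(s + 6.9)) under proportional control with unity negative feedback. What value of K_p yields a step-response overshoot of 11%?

K_p = 4.24

From %OS = 100·exp(−πζ/√(1−ζ²)) = 11%, ζ = −ln(0.11)/√(π²+ln²(0.11)) = 0.5749.
Characteristic equation s² + 6.9s + 8.5K_p = 0 gives ζ = 6.9/(2√(8.5K_p)).
Setting ζ = 0.5749: √(8.5K_p) = 6.9/(2·0.5749) = 6.001, so K_p = 36.01/8.5 = 4.24.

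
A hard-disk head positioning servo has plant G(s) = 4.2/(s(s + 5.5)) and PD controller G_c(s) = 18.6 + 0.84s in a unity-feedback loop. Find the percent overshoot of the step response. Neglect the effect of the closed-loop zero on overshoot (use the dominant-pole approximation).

Forward path: (18.6 + 0.84s)·4.2/(s(s+5.5)). The closed-loop characteristic equation is s² + (5.5 + 4.2·0.84)s + 4.2·18.6 = 0.
That is s² + 9.028s + 78.12 = 0, so ω_n = 8.839 rad/s and ζ = 9.028/(2·8.839) = 0.5107.
%OS = 100·exp(−πζ/√(1−ζ²)) = 15.5%.

15.5%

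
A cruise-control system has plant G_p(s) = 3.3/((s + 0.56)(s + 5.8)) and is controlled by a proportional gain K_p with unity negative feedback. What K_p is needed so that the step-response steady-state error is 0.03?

K_p = 31.8

For a type-0 loop with proportional control, e_ss = 1/(1 + K_p·G_p(0)).
G_p(0) = 1.016. Require 1/(1 + K_p·1.016) = 0.03, so 1 + 1.016·K_p = 33.33.
K_p = (33.33 − 1)/1.016 = 31.8.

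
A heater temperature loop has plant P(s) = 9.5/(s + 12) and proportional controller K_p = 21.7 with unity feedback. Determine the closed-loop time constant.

τ = 0.00458 s

Closed-loop transfer function: T(s) = K_p·P(s)/(1 + K_p·P(s)) = 206.2/(s + 12 + 206.2) = 206.2/(s + 218.2).
Time constant τ = 1/218.2 = 0.00458 s.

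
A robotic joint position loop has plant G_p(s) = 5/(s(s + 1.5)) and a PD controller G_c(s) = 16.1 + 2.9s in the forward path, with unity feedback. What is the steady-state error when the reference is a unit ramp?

0.0186

The loop has one pole at the origin (type 1). Velocity error constant K_v = lim_{s→0} s·G_c(s)G_p(s) = 16.1·5/1.5 = 53.67.
Steady-state error to a unit ramp: e_ss = 1/K_v = 0.0186.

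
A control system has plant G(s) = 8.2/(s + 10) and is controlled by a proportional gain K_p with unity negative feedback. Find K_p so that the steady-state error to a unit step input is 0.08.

The loop is type 0, so e_ss(step) = 1/(1 + K_pos) with K_pos = K_p·G(0).
G(0) = 0.82. Require 1/(1 + K_p·0.82) = 0.08, so 1 + 0.82·K_p = 12.5.
K_p = (12.5 − 1)/0.82 = 14.

K_p = 14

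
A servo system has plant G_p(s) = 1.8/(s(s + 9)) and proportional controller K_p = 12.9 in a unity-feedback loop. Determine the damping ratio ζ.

ζ = 0.934

1 + K_p·G_p(s) = 0 gives s² + 9s + 23.22 = 0.
Matching s² + 2ζω_n s + ω_n²: ω_n = √23.22 = 4.819 rad/s and 2ζω_n = 9, so ζ = 9/(2·4.819) = 0.934.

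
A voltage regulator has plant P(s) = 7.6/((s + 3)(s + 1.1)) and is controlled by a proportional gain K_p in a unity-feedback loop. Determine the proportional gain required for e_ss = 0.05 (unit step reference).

The loop is type 0, so e_ss(step) = 1/(1 + K_pos) with K_pos = K_p·P(0).
P(0) = 2.303. Require 1/(1 + K_p·2.303) = 0.05, so 1 + 2.303·K_p = 20.
K_p = (20 − 1)/2.303 = 8.25.

K_p = 8.25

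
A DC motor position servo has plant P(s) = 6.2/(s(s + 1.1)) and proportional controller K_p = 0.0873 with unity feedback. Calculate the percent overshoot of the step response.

2.91%

The closed-loop denominator s² + 1.1s + 0.5413 gives ω_n = √0.5413 = 0.7357 and ζ = 1.1/(2ω_n) = 0.7476.
%OS = 100·exp(−πζ/√(1−ζ²)) = 100·exp(−π·0.7476/√0.4411) = 2.91%.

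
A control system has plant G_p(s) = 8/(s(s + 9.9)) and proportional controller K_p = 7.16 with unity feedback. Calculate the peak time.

T_p = 0.549 s

The closed-loop denominator s² + 9.9s + 57.28 gives ω_n = √57.28 = 7.568 and ζ = 9.9/(2ω_n) = 0.654.
Damped frequency ω_d = ω_n√(1−ζ²) = 5.725 rad/s, so peak time T_p = π/ω_d = 0.549 s.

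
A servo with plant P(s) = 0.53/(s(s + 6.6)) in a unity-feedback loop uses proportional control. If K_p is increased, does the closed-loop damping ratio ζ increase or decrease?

decrease

ζ = 6.6/(2√(0.53K_p)); increasing K_p raises the denominator, so ζ falls.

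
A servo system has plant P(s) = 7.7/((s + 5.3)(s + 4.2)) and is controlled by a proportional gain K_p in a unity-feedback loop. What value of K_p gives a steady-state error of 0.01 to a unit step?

For a type-0 loop with proportional control, e_ss = 1/(1 + K_p·P(0)).
P(0) = 0.3459. Require 1/(1 + K_p·0.3459) = 0.01, so 1 + 0.3459·K_p = 100.
K_p = (100 − 1)/0.3459 = 286.

K_p = 286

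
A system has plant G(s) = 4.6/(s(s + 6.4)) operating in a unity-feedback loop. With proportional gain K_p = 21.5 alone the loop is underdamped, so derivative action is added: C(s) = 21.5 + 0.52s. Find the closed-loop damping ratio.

ζ = 0.442

Forward path: (21.5 + 0.52s)·4.6/(s(s+6.4)). The closed-loop characteristic equation is s² + (6.4 + 4.6·0.52)s + 4.6·21.5 = 0.
That is s² + 8.792s + 98.9 = 0, so ω_n = 9.945 rad/s and ζ = 8.792/(2·9.945) = 0.442.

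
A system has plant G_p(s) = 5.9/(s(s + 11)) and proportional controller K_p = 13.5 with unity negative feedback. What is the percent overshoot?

8.56%

The closed-loop denominator s² + 11s + 79.65 gives ω_n = √79.65 = 8.925 and ζ = 11/(2ω_n) = 0.6163.
%OS = 100·exp(−πζ/√(1−ζ²)) = 100·exp(−π·0.6163/√0.6202) = 8.56%.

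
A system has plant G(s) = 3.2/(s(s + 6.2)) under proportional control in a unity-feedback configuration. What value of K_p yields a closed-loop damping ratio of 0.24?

K_p = 52.1

Closed-loop characteristic equation: s² + 6.2s + K_p·3.2 = 0.
So ω_n = √(3.2K_p) and 2ζω_n = 6.2, giving ζ = 6.2/(2√(3.2K_p)).
Setting ζ = 0.24: √(3.2K_p) = 6.2/(2·0.24) = 12.92, so K_p = 166.8/3.2 = 52.1.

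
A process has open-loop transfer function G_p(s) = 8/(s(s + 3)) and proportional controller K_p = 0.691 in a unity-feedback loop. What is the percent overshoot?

7.41%

From 1 + K_pG_p(s) = 0: s² + 3s + 5.528 = 0 ⇒ ω_n = 2.351, ζ = 0.638.
%OS = 100·exp(−πζ/√(1−ζ²)) = 100·exp(−π·0.638/√0.593) = 7.41%.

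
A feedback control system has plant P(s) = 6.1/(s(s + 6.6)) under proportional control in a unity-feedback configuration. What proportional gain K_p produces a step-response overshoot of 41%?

From %OS = 100·exp(−πζ/√(1−ζ²)) = 41%, ζ = −ln(0.41)/√(π²+ln²(0.41)) = 0.273.
Characteristic equation s² + 6.6s + 6.1K_p = 0 gives ζ = 6.6/(2√(6.1K_p)).
Setting ζ = 0.273: √(6.1K_p) = 6.6/(2·0.273) = 12.09, so K_p = 146.1/6.1 = 23.9.

K_p = 23.9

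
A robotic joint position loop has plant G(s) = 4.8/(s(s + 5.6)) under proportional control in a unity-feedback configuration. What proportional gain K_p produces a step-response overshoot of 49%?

K_p = 33.3

From %OS = 100·exp(−πζ/√(1−ζ²)) = 49%, ζ = −ln(0.49)/√(π²+ln²(0.49)) = 0.2214.
Characteristic equation s² + 5.6s + 4.8K_p = 0 gives ζ = 5.6/(2√(4.8K_p)).
Setting ζ = 0.2214: √(4.8K_p) = 5.6/(2·0.2214) = 12.65, so K_p = 159.9/4.8 = 33.3.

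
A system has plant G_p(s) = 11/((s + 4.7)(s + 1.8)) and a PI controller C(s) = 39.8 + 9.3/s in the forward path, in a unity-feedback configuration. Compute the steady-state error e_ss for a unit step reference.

0

The open loop C(s)G_p(s) has a pole at the origin (type 1), so the static position error constant is infinite and e_ss = 1/(1+∞) = 0.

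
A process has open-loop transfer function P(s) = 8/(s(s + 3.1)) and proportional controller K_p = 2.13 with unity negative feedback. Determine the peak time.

T_p = 0.821 s

From 1 + K_pP(s) = 0: s² + 3.1s + 17.04 = 0 ⇒ ω_n = 4.128, ζ = 0.3755.
Damped frequency ω_d = ω_n√(1−ζ²) = 3.826 rad/s, so peak time T_p = π/ω_d = 0.821 s.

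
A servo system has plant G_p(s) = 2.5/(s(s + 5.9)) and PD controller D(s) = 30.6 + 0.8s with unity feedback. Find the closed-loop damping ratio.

ζ = 0.452

Forward path: (30.6 + 0.8s)·2.5/(s(s+5.9)). The closed-loop characteristic equation is s² + (5.9 + 2.5·0.8)s + 2.5·30.6 = 0.
That is s² + 7.9s + 76.5 = 0, so ω_n = 8.746 rad/s and ζ = 7.9/(2·8.746) = 0.4516.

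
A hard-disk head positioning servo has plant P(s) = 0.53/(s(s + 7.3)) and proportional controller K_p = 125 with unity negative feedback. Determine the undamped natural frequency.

ω_n = 8.14 rad/s

The closed-loop denominator is s(s+7.3) + 125·0.53 = s² + 7.3s + 66.25.
So ω_n² = 66.25 ⇒ ω_n = 8.139 rad/s, and ζ = 7.3/(2ω_n) = 0.448.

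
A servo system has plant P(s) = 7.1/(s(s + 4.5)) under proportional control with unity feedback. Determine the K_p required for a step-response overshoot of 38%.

From %OS = 100·exp(−πζ/√(1−ζ²)) = 38%, ζ = −ln(0.38)/√(π²+ln²(0.38)) = 0.2943.
Characteristic equation s² + 4.5s + 7.1K_p = 0 gives ζ = 4.5/(2√(7.1K_p)).
Setting ζ = 0.2943: √(7.1K_p) = 4.5/(2·0.2943) = 7.644, so K_p = 58.43/7.1 = 8.23.

K_p = 8.23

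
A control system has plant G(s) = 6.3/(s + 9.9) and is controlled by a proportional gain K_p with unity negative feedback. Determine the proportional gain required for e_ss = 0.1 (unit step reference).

K_p = 14.1

Steady-state error for a unit step on this type-0 loop is 1/(1 + K_p·G(0)).
G(0) = 0.6364. Require 1/(1 + K_p·0.6364) = 0.1, so 1 + 0.6364·K_p = 10.
K_p = (10 − 1)/0.6364 = 14.1.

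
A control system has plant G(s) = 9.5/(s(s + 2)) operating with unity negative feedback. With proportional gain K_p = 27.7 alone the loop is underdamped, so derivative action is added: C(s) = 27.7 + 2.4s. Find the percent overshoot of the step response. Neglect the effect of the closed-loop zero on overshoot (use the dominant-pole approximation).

2.41%

Forward path: (27.7 + 2.4s)·9.5/(s(s+2)). The closed-loop characteristic equation is s² + (2 + 9.5·2.4)s + 9.5·27.7 = 0.
That is s² + 24.8s + 263.1 = 0, so ω_n = 16.22 rad/s and ζ = 24.8/(2·16.22) = 0.7644.
%OS = 100·exp(−πζ/√(1−ζ²)) = 2.41%.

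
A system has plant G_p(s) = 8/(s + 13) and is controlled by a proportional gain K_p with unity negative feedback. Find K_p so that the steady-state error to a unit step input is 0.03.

The loop is type 0, so e_ss(step) = 1/(1 + K_pos) with K_pos = K_p·G_p(0).
G_p(0) = 0.6154. Require 1/(1 + K_p·0.6154) = 0.03, so 1 + 0.6154·K_p = 33.33.
K_p = (33.33 − 1)/0.6154 = 52.5.

K_p = 52.5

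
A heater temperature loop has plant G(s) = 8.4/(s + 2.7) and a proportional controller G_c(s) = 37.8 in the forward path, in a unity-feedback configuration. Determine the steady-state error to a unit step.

The loop is type 0. Static position error constant K_pos = G_c(0)·G(0) = 37.8·3.111 = 117.6.
Steady-state error to a unit step: e_ss = 1/(1+K_pos) = 1/118.6 = 0.00843.

0.00843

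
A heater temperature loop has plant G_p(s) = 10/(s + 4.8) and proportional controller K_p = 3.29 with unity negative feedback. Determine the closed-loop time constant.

τ = 0.0265 s

Closed-loop transfer function: T(s) = K_p·G_p(s)/(1 + K_p·G_p(s)) = 32.9/(s + 4.8 + 32.9) = 32.9/(s + 37.7).
Time constant τ = 1/37.7 = 0.0265 s.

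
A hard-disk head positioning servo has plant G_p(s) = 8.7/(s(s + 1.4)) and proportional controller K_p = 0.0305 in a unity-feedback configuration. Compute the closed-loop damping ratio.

ζ = 1.36

With unity feedback the closed-loop characteristic equation is s² + 1.4s + 0.0305·8.7 = s² + 1.4s + 0.2653 = 0.
So ω_n² = 0.2653 ⇒ ω_n = 0.5151 rad/s, and ζ = 1.4/(2ω_n) = 1.36.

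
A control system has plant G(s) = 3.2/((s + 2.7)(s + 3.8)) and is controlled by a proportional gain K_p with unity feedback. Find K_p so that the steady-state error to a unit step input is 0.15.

For a type-0 loop with proportional control, e_ss = 1/(1 + K_p·G(0)).
G(0) = 0.3119. Require 1/(1 + K_p·0.3119) = 0.15, so 1 + 0.3119·K_p = 6.667.
K_p = (6.667 − 1)/0.3119 = 18.2.

K_p = 18.2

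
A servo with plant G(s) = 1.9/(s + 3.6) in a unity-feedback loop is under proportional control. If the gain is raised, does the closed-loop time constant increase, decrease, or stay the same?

Closed-loop pole is at s = −(3.6+K_p·1.9); larger K_p moves it further left, so τ = 1/(3.6+K_p·1.9) decreases.

decrease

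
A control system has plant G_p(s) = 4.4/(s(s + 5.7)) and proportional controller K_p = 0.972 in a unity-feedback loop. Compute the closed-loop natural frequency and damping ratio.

1 + K_p·G_p(s) = 0 gives s² + 5.7s + 4.277 = 0.
Matching s² + 2ζω_n s + ω_n²: ω_n = √4.277 = 2.068 rad/s and 2ζω_n = 5.7, so ζ = 5.7/(2·2.068) = 1.38.

ω_n = 2.07 rad/s, ζ = 1.38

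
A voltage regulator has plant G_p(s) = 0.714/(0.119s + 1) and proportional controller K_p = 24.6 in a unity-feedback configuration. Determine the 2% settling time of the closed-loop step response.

Closed loop: T(s) = K_p·G_p/(1+K_p·G_p) = 17.56/(0.119s + 1 + 17.56), with pole at s = −(1 + 17.56)/0.119 = −156.
τ = 1/156 = 0.00641 s, so 2% settling time ≈ 4τ = 0.0256 s.

T_s ≈ 0.0256 s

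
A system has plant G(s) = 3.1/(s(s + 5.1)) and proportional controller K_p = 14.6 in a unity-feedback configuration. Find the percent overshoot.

27.6%

From 1 + K_pG(s) = 0: s² + 5.1s + 45.26 = 0 ⇒ ω_n = 6.728, ζ = 0.379.
%OS = 100·exp(−πζ/√(1−ζ²)) = 100·exp(−π·0.379/√0.8563) = 27.6%.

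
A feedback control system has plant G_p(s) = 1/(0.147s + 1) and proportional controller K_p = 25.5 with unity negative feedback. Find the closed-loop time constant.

τ = 0.00555 s

Closed loop: T(s) = K_p·G_p/(1+K_p·G_p) = 25.5/(0.147s + 1 + 25.5), with pole at s = −(1 + 25.5)/0.147 = −180.3.
Closed-loop time constant τ = 1/180.3 = 0.00555 s.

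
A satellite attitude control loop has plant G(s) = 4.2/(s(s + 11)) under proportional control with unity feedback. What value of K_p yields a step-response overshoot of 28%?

From %OS = 100·exp(−πζ/√(1−ζ²)) = 28%, ζ = −ln(0.28)/√(π²+ln²(0.28)) = 0.3755.
Characteristic equation s² + 11s + 4.2K_p = 0 gives ζ = 11/(2√(4.2K_p)).
Setting ζ = 0.3755: √(4.2K_p) = 11/(2·0.3755) = 14.65, so K_p = 214.5/4.2 = 51.1.

K_p = 51.1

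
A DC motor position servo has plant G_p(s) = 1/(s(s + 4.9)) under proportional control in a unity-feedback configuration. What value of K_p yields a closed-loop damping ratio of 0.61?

Closed-loop characteristic equation: s² + 4.9s + K_p·1 = 0.
So ω_n = √(1K_p) and 2ζω_n = 4.9, giving ζ = 4.9/(2√(1K_p)).
Setting ζ = 0.61: √(1K_p) = 4.9/(2·0.61) = 4.016, so K_p = 16.13/1 = 16.1.

K_p = 16.1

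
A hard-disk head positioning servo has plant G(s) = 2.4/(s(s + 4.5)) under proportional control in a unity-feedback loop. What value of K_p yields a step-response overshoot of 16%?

From %OS = 100·exp(−πζ/√(1−ζ²)) = 16%, ζ = −ln(0.16)/√(π²+ln²(0.16)) = 0.5039.
Characteristic equation s² + 4.5s + 2.4K_p = 0 gives ζ = 4.5/(2√(2.4K_p)).
Setting ζ = 0.5039: √(2.4K_p) = 4.5/(2·0.5039) = 4.465, so K_p = 19.94/2.4 = 8.31.

K_p = 8.31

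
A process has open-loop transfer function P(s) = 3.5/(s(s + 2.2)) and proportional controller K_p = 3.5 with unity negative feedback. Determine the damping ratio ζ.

ζ = 0.314

1 + K_p·P(s) = 0 gives s² + 2.2s + 12.25 = 0.
Matching s² + 2ζω_n s + ω_n²: ω_n = √12.25 = 3.5 rad/s and 2ζω_n = 2.2, so ζ = 2.2/(2·3.5) = 0.314.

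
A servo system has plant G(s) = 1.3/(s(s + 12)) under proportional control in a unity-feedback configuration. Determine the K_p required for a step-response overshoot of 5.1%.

K_p = 58.6

From %OS = 100·exp(−πζ/√(1−ζ²)) = 5.1%, ζ = −ln(0.051)/√(π²+ln²(0.051)) = 0.6877.
Characteristic equation s² + 12s + 1.3K_p = 0 gives ζ = 12/(2√(1.3K_p)).
Setting ζ = 0.6877: √(1.3K_p) = 12/(2·0.6877) = 8.725, so K_p = 76.12/1.3 = 58.6.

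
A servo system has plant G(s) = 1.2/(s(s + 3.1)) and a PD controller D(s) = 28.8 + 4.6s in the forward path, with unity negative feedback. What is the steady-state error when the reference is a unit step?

The open loop D(s)G(s) has a pole at the origin (type 1), so the static position error constant is infinite and e_ss = 1/(1+∞) = 0.

0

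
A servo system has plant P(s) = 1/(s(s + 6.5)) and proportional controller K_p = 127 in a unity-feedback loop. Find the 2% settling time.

T_s ≈ 1.23 s

Closed-loop characteristic equation: s² + 6.5s + 127 = 0, so ω_n = 11.27 rad/s and ζ = 6.5/(2·11.27) = 0.2884.
2% settling time T_s ≈ 4/(ζω_n) = 4/3.25 = 1.23 s.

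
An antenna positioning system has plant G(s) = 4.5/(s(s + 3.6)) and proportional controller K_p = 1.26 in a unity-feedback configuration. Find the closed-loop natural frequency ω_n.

With unity feedback the closed-loop characteristic equation is s² + 3.6s + 1.26·4.5 = s² + 3.6s + 5.67 = 0.
So ω_n² = 5.67 ⇒ ω_n = 2.381 rad/s, and ζ = 3.6/(2ω_n) = 0.756.

ω_n = 2.38 rad/s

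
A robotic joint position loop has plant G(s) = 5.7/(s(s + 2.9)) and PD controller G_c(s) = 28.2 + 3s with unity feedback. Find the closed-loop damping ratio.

Forward path: (28.2 + 3s)·5.7/(s(s+2.9)). The closed-loop characteristic equation is s² + (2.9 + 5.7·3)s + 5.7·28.2 = 0.
That is s² + 20s + 160.7 = 0, so ω_n = 12.68 rad/s and ζ = 20/(2·12.68) = 0.7887.

ζ = 0.789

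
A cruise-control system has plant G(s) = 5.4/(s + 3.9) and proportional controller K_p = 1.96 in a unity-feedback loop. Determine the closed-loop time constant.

τ = 0.069 s

Closed-loop transfer function: T(s) = K_p·G(s)/(1 + K_p·G(s)) = 10.58/(s + 3.9 + 10.58) = 10.58/(s + 14.48).
Time constant τ = 1/14.48 = 0.069 s.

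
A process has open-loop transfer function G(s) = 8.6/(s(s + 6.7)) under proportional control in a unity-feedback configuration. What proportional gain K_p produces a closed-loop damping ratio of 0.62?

Closed-loop characteristic equation: s² + 6.7s + K_p·8.6 = 0.
So ω_n = √(8.6K_p) and 2ζω_n = 6.7, giving ζ = 6.7/(2√(8.6K_p)).
Setting ζ = 0.62: √(8.6K_p) = 6.7/(2·0.62) = 5.403, so K_p = 29.19/8.6 = 3.39.

K_p = 3.39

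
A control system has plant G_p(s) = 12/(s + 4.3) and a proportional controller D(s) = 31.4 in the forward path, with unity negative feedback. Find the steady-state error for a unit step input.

The loop is type 0. Static position error constant K_pos = D(0)·G_p(0) = 31.4·2.791 = 87.63.
Steady-state error to a unit step: e_ss = 1/(1+K_pos) = 1/88.63 = 0.0113.

0.0113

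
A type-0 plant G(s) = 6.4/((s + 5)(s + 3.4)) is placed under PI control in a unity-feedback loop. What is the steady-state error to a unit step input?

The PI controller's integrator makes the forward path type 1, so e_ss to a step is zero.

0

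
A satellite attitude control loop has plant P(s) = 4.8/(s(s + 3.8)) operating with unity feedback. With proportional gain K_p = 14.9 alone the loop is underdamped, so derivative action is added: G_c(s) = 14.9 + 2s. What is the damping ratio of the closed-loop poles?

Forward path: (14.9 + 2s)·4.8/(s(s+3.8)). The closed-loop characteristic equation is s² + (3.8 + 4.8·2)s + 4.8·14.9 = 0.
That is s² + 13.4s + 71.52 = 0, so ω_n = 8.457 rad/s and ζ = 13.4/(2·8.457) = 0.7922.

ζ = 0.792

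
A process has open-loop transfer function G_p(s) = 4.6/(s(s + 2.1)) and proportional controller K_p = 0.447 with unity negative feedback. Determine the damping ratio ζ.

With unity feedback the closed-loop characteristic equation is s² + 2.1s + 0.447·4.6 = s² + 2.1s + 2.056 = 0.
So ω_n² = 2.056 ⇒ ω_n = 1.434 rad/s, and ζ = 2.1/(2ω_n) = 0.732.

ζ = 0.732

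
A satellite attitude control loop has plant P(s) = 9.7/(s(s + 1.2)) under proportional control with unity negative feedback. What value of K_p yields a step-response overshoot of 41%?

K_p = 0.498

From %OS = 100·exp(−πζ/√(1−ζ²)) = 41%, ζ = −ln(0.41)/√(π²+ln²(0.41)) = 0.273.
Characteristic equation s² + 1.2s + 9.7K_p = 0 gives ζ = 1.2/(2√(9.7K_p)).
Setting ζ = 0.273: √(9.7K_p) = 1.2/(2·0.273) = 2.198, so K_p = 4.83/9.7 = 0.498.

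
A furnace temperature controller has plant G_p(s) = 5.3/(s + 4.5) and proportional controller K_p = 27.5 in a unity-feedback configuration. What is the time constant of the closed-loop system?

Closed-loop transfer function: T(s) = K_p·G_p(s)/(1 + K_p·G_p(s)) = 145.8/(s + 4.5 + 145.8) = 145.8/(s + 150.2).
Time constant τ = 1/150.2 = 0.00666 s.

τ = 0.00666 s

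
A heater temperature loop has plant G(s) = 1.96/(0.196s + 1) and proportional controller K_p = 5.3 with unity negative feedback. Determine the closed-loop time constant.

τ = 0.0172 s

Closed loop: T(s) = K_p·G/(1+K_p·G) = 10.39/(0.196s + 1 + 10.39), with pole at s = −(1 + 10.39)/0.196 = −58.1.
Closed-loop time constant τ = 1/58.1 = 0.0172 s.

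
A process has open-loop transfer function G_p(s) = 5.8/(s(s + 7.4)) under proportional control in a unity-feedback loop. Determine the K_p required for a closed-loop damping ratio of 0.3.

Closed-loop characteristic equation: s² + 7.4s + K_p·5.8 = 0.
So ω_n = √(5.8K_p) and 2ζω_n = 7.4, giving ζ = 7.4/(2√(5.8K_p)).
Setting ζ = 0.3: √(5.8K_p) = 7.4/(2·0.3) = 12.33, so K_p = 152.1/5.8 = 26.2.

K_p = 26.2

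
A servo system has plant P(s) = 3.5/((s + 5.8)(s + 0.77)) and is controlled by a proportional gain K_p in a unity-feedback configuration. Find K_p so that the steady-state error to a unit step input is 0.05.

K_p = 24.2

Steady-state error for a unit step on this type-0 loop is 1/(1 + K_p·P(0)).
P(0) = 0.7837. Require 1/(1 + K_p·0.7837) = 0.05, so 1 + 0.7837·K_p = 20.
K_p = (20 − 1)/0.7837 = 24.2.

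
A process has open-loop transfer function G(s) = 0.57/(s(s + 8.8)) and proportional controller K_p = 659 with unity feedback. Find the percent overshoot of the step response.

48.1%

From 1 + K_pG(s) = 0: s² + 8.8s + 375.6 = 0 ⇒ ω_n = 19.38, ζ = 0.227.
%OS = 100·exp(−πζ/√(1−ζ²)) = 100·exp(−π·0.227/√0.9485) = 48.1%.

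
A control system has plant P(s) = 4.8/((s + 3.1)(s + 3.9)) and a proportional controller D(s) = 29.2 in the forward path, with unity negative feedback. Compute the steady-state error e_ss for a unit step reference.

The loop is type 0. Static position error constant K_pos = D(0)·P(0) = 29.2·0.397 = 11.59.
Steady-state error to a unit step: e_ss = 1/(1+K_pos) = 1/12.59 = 0.0794.

0.0794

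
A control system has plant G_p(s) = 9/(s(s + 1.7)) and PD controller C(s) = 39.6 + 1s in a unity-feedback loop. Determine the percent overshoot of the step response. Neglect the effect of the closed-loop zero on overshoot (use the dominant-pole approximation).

39.5%

Forward path: (39.6 + 1s)·9/(s(s+1.7)). The closed-loop characteristic equation is s² + (1.7 + 9·1)s + 9·39.6 = 0.
That is s² + 10.7s + 356.4 = 0, so ω_n = 18.88 rad/s and ζ = 10.7/(2·18.88) = 0.2834.
%OS = 100·exp(−πζ/√(1−ζ²)) = 39.5%.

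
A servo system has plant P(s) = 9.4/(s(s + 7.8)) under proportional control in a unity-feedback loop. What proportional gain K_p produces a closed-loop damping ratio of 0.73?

Closed-loop characteristic equation: s² + 7.8s + K_p·9.4 = 0.
So ω_n = √(9.4K_p) and 2ζω_n = 7.8, giving ζ = 7.8/(2√(9.4K_p)).
Setting ζ = 0.73: √(9.4K_p) = 7.8/(2·0.73) = 5.342, so K_p = 28.54/9.4 = 3.04.

K_p = 3.04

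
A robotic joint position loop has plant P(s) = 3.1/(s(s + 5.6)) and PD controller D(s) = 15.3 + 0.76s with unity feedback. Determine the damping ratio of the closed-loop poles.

ζ = 0.578

Forward path: (15.3 + 0.76s)·3.1/(s(s+5.6)). The closed-loop characteristic equation is s² + (5.6 + 3.1·0.76)s + 3.1·15.3 = 0.
That is s² + 7.956s + 47.43 = 0, so ω_n = 6.887 rad/s and ζ = 7.956/(2·6.887) = 0.5776.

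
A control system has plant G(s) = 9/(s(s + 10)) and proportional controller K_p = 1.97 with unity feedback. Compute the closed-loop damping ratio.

ζ = 1.19

With unity feedback the closed-loop characteristic equation is s² + 10s + 1.97·9 = s² + 10s + 17.73 = 0.
So ω_n² = 17.73 ⇒ ω_n = 4.211 rad/s, and ζ = 10/(2ω_n) = 1.19.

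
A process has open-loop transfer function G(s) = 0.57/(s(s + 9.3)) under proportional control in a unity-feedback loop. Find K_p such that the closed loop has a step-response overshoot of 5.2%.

K_p = 80.8

From %OS = 100·exp(−πζ/√(1−ζ²)) = 5.2%, ζ = −ln(0.052)/√(π²+ln²(0.052)) = 0.6853.
Characteristic equation s² + 9.3s + 0.57K_p = 0 gives ζ = 9.3/(2√(0.57K_p)).
Setting ζ = 0.6853: √(0.57K_p) = 9.3/(2·0.6853) = 6.785, so K_p = 46.04/0.57 = 80.8.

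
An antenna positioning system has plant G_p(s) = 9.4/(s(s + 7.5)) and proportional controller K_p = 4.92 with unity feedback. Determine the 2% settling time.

T_s ≈ 1.07 s

Closed-loop characteristic equation: s² + 7.5s + 46.25 = 0, so ω_n = 6.801 rad/s and ζ = 7.5/(2·6.801) = 0.5514.
2% settling time T_s ≈ 4/(ζω_n) = 4/3.75 = 1.07 s.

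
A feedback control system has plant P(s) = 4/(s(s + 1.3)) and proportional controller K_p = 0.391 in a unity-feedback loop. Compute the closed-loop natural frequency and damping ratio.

ω_n = 1.25 rad/s, ζ = 0.52

The closed-loop denominator is s(s+1.3) + 0.391·4 = s² + 1.3s + 1.564.
Matching s² + 2ζω_n s + ω_n²: ω_n = √1.564 = 1.251 rad/s and 2ζω_n = 1.3, so ζ = 1.3/(2·1.251) = 0.52.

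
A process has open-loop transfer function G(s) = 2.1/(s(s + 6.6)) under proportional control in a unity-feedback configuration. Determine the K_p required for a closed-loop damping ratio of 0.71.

K_p = 10.3

Closed-loop characteristic equation: s² + 6.6s + K_p·2.1 = 0.
So ω_n = √(2.1K_p) and 2ζω_n = 6.6, giving ζ = 6.6/(2√(2.1K_p)).
Setting ζ = 0.71: √(2.1K_p) = 6.6/(2·0.71) = 4.648, so K_p = 21.6/2.1 = 10.3.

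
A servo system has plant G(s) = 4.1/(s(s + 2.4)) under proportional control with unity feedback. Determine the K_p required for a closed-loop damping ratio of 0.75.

K_p = 0.624

Closed-loop characteristic equation: s² + 2.4s + K_p·4.1 = 0.
So ω_n = √(4.1K_p) and 2ζω_n = 2.4, giving ζ = 2.4/(2√(4.1K_p)).
Setting ζ = 0.75: √(4.1K_p) = 2.4/(2·0.75) = 1.6, so K_p = 2.56/4.1 = 0.624.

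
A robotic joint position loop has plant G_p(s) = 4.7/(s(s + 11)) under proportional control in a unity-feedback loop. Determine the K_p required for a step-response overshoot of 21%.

K_p = 32.5

From %OS = 100·exp(−πζ/√(1−ζ²)) = 21%, ζ = −ln(0.21)/√(π²+ln²(0.21)) = 0.4449.
Characteristic equation s² + 11s + 4.7K_p = 0 gives ζ = 11/(2√(4.7K_p)).
Setting ζ = 0.4449: √(4.7K_p) = 11/(2·0.4449) = 12.36, so K_p = 152.8/4.7 = 32.5.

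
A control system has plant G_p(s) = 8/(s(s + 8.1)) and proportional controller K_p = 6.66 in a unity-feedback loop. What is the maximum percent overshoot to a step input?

12.3%

Closed-loop characteristic equation: s² + 8.1s + 53.28 = 0, so ω_n = 7.299 rad/s and ζ = 8.1/(2·7.299) = 0.5548.
%OS = 100·exp(−πζ/√(1−ζ²)) = 100·exp(−π·0.5548/√0.6921) = 12.3%.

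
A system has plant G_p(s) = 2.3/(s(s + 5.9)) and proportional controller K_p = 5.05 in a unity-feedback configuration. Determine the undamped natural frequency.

ω_n = 3.41 rad/s

The closed-loop denominator is s(s+5.9) + 5.05·2.3 = s² + 5.9s + 11.61.
So ω_n² = 11.61 ⇒ ω_n = 3.408 rad/s, and ζ = 5.9/(2ω_n) = 0.866.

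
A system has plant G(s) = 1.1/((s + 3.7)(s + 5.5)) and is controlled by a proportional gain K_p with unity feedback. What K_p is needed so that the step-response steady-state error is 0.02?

For a type-0 loop with proportional control, e_ss = 1/(1 + K_p·G(0)).
G(0) = 0.05405. Require 1/(1 + K_p·0.05405) = 0.02, so 1 + 0.05405·K_p = 50.
K_p = (50 − 1)/0.05405 = 906.

K_p = 906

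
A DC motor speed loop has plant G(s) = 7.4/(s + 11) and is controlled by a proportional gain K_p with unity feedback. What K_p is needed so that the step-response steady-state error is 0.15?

K_p = 8.42

For a type-0 loop with proportional control, e_ss = 1/(1 + K_p·G(0)).
G(0) = 0.6727. Require 1/(1 + K_p·0.6727) = 0.15, so 1 + 0.6727·K_p = 6.667.
K_p = (6.667 − 1)/0.6727 = 8.42.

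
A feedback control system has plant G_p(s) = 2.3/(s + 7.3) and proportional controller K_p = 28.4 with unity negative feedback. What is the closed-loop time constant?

Closed-loop transfer function: T(s) = K_p·G_p(s)/(1 + K_p·G_p(s)) = 65.32/(s + 7.3 + 65.32) = 65.32/(s + 72.62).
Time constant τ = 1/72.62 = 0.0138 s.

τ = 0.0138 s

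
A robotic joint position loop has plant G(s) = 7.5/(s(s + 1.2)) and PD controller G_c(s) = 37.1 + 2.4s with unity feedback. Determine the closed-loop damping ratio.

ζ = 0.576

Forward path: (37.1 + 2.4s)·7.5/(s(s+1.2)). The closed-loop characteristic equation is s² + (1.2 + 7.5·2.4)s + 7.5·37.1 = 0.
That is s² + 19.2s + 278.2 = 0, so ω_n = 16.68 rad/s and ζ = 19.2/(2·16.68) = 0.5755.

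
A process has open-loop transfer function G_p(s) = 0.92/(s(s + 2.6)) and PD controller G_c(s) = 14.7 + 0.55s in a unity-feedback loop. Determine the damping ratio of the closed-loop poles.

Forward path: (14.7 + 0.55s)·0.92/(s(s+2.6)). The closed-loop characteristic equation is s² + (2.6 + 0.92·0.55)s + 0.92·14.7 = 0.
That is s² + 3.106s + 13.52 = 0, so ω_n = 3.677 rad/s and ζ = 3.106/(2·3.677) = 0.4223.

ζ = 0.422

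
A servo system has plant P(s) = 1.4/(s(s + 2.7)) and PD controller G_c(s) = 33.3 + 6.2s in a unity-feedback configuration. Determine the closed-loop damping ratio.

ζ = 0.833

Forward path: (33.3 + 6.2s)·1.4/(s(s+2.7)). The closed-loop characteristic equation is s² + (2.7 + 1.4·6.2)s + 1.4·33.3 = 0.
That is s² + 11.38s + 46.62 = 0, so ω_n = 6.828 rad/s and ζ = 11.38/(2·6.828) = 0.8333.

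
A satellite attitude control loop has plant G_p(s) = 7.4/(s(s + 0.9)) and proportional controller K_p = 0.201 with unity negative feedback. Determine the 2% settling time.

T_s ≈ 8.89 s

The closed-loop denominator s² + 0.9s + 1.487 gives ω_n = √1.487 = 1.22 and ζ = 0.9/(2ω_n) = 0.369.
2% settling time T_s ≈ 4/(ζω_n) = 4/0.45 = 8.89 s.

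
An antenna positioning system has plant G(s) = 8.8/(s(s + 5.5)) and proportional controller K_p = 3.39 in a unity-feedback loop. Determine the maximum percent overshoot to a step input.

16%

Closed-loop characteristic equation: s² + 5.5s + 29.83 = 0, so ω_n = 5.462 rad/s and ζ = 5.5/(2·5.462) = 0.5035.
%OS = 100·exp(−πζ/√(1−ζ²)) = 100·exp(−π·0.5035/√0.7465) = 16%.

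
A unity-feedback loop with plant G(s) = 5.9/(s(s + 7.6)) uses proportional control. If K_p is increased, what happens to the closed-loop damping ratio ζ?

ζ = 7.6/(2√(5.9K_p)); increasing K_p raises the denominator, so ζ falls.

decrease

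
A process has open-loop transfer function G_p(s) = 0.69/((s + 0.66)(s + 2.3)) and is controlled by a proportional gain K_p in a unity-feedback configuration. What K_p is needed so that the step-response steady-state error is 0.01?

K_p = 218

The loop is type 0, so e_ss(step) = 1/(1 + K_pos) with K_pos = K_p·G_p(0).
G_p(0) = 0.4545. Require 1/(1 + K_p·0.4545) = 0.01, so 1 + 0.4545·K_p = 100.
K_p = (100 − 1)/0.4545 = 218.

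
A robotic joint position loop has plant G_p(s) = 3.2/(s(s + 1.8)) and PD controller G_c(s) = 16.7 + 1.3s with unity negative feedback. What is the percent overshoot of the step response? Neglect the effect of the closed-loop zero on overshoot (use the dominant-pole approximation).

Forward path: (16.7 + 1.3s)·3.2/(s(s+1.8)). The closed-loop characteristic equation is s² + (1.8 + 3.2·1.3)s + 3.2·16.7 = 0.
That is s² + 5.96s + 53.44 = 0, so ω_n = 7.31 rad/s and ζ = 5.96/(2·7.31) = 0.4076.
%OS = 100·exp(−πζ/√(1−ζ²)) = 24.6%.

24.6%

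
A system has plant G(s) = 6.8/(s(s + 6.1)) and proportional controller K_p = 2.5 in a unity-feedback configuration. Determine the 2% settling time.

T_s ≈ 1.31 s

Closed-loop characteristic equation: s² + 6.1s + 17 = 0, so ω_n = 4.123 rad/s and ζ = 6.1/(2·4.123) = 0.7397.
2% settling time T_s ≈ 4/(ζω_n) = 4/3.05 = 1.31 s.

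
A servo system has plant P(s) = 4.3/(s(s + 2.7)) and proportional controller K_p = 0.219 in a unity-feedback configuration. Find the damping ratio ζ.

ζ = 1.39

The closed-loop denominator is s(s+2.7) + 0.219·4.3 = s² + 2.7s + 0.9417.
Matching s² + 2ζω_n s + ω_n²: ω_n = √0.9417 = 0.9704 rad/s and 2ζω_n = 2.7, so ζ = 2.7/(2·0.9704) = 1.39.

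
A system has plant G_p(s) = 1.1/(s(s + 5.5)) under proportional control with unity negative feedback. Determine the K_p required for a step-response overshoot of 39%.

From %OS = 100·exp(−πζ/√(1−ζ²)) = 39%, ζ = −ln(0.39)/√(π²+ln²(0.39)) = 0.2871.
Characteristic equation s² + 5.5s + 1.1K_p = 0 gives ζ = 5.5/(2√(1.1K_p)).
Setting ζ = 0.2871: √(1.1K_p) = 5.5/(2·0.2871) = 9.578, so K_p = 91.75/1.1 = 83.4.

K_p = 83.4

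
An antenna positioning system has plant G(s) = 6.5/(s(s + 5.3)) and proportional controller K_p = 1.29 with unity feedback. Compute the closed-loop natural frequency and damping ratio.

With unity feedback the closed-loop characteristic equation is s² + 5.3s + 1.29·6.5 = s² + 5.3s + 8.385 = 0.
Matching s² + 2ζω_n s + ω_n²: ω_n = √8.385 = 2.896 rad/s and 2ζω_n = 5.3, so ζ = 5.3/(2·2.896) = 0.915.

ω_n = 2.9 rad/s, ζ = 0.915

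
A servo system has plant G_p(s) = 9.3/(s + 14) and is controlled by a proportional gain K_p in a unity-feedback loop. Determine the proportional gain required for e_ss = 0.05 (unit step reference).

The loop is type 0, so e_ss(step) = 1/(1 + K_pos) with K_pos = K_p·G_p(0).
G_p(0) = 0.6643. Require 1/(1 + K_p·0.6643) = 0.05, so 1 + 0.6643·K_p = 20.
K_p = (20 − 1)/0.6643 = 28.6.

K_p = 28.6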